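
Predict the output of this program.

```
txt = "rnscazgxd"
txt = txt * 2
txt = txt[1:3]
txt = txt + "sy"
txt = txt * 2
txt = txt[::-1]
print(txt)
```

yssnyssn

repeat ×2 → 'rnscazgxdrnscazgxd'
slice [1:3] → 'ns'
+ 'sy' → 'nssy'
repeat ×2 → 'nssynssy'
reverse → 'yssnyssn'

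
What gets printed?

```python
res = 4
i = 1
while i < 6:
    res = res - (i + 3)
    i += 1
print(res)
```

-26

i=1: res = 4-4 = 0
i=2: res = 0-5 = -5
i=3: res = (-5)-6 = -11
i=4: res = (-11)-7 = -18
i=5: res = (-18)-8 = -26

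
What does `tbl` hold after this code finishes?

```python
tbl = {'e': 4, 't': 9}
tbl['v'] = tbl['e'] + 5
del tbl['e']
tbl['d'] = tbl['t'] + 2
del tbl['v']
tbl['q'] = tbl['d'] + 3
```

{'t': 9, 'd': 11, 'q': 14}

tbl['v'] = tbl['e']+5 = 9 → {'e': 4, 't': 9, 'v': 9}
del 'e' → {'t': 9, 'v': 9}
tbl['d'] = tbl['t']+2 = 11 → {'t': 9, 'v': 9, 'd': 11}
del 'v' → {'t': 9, 'd': 11}
tbl['q'] = tbl['d']+3 = 14 → {'t': 9, 'd': 11, 'q': 14}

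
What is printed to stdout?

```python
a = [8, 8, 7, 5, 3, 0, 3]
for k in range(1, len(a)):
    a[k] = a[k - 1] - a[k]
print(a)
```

k=1: a[1] = 8-8 = 0 → [8, 0, 7, 5, 3, 0, 3]
k=2: a[2] = 0-7 = -7 → [8, 0, -7, 5, 3, 0, 3]
k=3: a[3] = (-7)-5 = -12 → [8, 0, -7, -12, 3, 0, 3]
k=4: a[4] = (-12)-3 = -15 → [8, 0, -7, -12, -15, 0, 3]
k=5: a[5] = (-15)-0 = -15 → [8, 0, -7, -12, -15, -15, 3]
k=6: a[6] = (-15)-3 = -18 → [8, 0, -7, -12, -15, -15, -18]

[8, 0, -7, -12, -15, -15, -18]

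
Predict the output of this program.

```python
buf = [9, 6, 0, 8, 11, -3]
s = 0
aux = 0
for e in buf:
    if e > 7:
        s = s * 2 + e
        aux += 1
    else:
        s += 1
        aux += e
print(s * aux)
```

e=9: >7, s = 0*2+9 = 9; aux=1
e=6: not >7, s = 9+1 = 10; aux=7
e=0: not >7, s = 10+1 = 11; aux=7
e=8: >7, s = 11*2+8 = 30; aux=8
e=11: >7, s = 30*2+11 = 71; aux=9
e=-3: not >7, s = 71+1 = 72; aux=6
s*aux = 72*6 = 432

432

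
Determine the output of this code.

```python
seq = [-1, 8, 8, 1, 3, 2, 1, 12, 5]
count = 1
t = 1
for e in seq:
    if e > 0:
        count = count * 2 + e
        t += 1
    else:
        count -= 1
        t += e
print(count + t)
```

1673

e=-1: not >0, count = 1-1 = 0; t=0
e=8: >0, count = 0*2+8 = 8; t=1
e=8: >0, count = 8*2+8 = 24; t=2
e=1: >0, count = 24*2+1 = 49; t=3
e=3: >0, count = 49*2+3 = 101; t=4
e=2: >0, count = 101*2+2 = 204; t=5
e=1: >0, count = 204*2+1 = 409; t=6
e=12: >0, count = 409*2+12 = 830; t=7
e=5: >0, count = 830*2+5 = 1665; t=8
count+t = 1665+8 = 1673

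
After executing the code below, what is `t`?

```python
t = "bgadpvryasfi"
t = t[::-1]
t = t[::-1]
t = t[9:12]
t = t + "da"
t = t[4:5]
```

'a'

reverse → 'ifsayrvpdagb'
reverse → 'bgadpvryasfi'
slice [9:12] → 'sfi'
+ 'da' → 'sfida'
slice [4:5] → 'a'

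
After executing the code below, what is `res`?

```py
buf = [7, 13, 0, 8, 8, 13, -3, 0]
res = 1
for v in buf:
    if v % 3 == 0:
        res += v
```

v=7: not %3==0
v=13: not %3==0
v=0: %3==0, res = 1+0 = 1
v=8: not %3==0
v=8: not %3==0
v=13: not %3==0
v=-3: %3==0, res = 1+(-3) = -2
v=0: %3==0, res = (-2)+0 = -2

-2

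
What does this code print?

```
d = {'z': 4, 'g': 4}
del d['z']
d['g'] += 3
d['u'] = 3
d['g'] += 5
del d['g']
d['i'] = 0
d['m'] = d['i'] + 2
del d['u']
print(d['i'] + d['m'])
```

del 'z' → {'g': 4}
d['g'] = 4+3 = 7 → {'g': 7}
d['u'] = 3 → {'g': 7, 'u': 3}
d['g'] = 7+5 = 12 → {'g': 12, 'u': 3}
del 'g' → {'u': 3}
d['i'] = 0 → {'u': 3, 'i': 0}
d['m'] = d['i']+2 = 2 → {'u': 3, 'i': 0, 'm': 2}
del 'u' → {'i': 0, 'm': 2}
d['i']+d['m'] = 0+2 = 2

2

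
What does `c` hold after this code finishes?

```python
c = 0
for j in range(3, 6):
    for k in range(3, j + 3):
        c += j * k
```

j=3,k=3: c = 0+9 = 9
j=3,k=4: c = 9+12 = 21
j=3,k=5: c = 21+15 = 36
j=4,k=3: c = 36+12 = 48
j=4,k=4: c = 48+16 = 64
j=4,k=5: c = 64+20 = 84
j=4,k=6: c = 84+24 = 108
j=5,k=3: c = 108+15 = 123
j=5,k=4: c = 123+20 = 143
j=5,k=5: c = 143+25 = 168
j=5,k=6: c = 168+30 = 198
j=5,k=7: c = 198+35 = 233

233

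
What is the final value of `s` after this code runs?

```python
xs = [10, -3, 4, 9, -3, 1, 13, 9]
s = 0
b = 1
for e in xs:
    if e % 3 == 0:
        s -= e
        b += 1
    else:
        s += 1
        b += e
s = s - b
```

-41

e=10: not %3==0, s = 0+1 = 1; b=11
e=-3: %3==0, s = 1-(-3) = 4; b=12
e=4: not %3==0, s = 4+1 = 5; b=16
e=9: %3==0, s = 5-9 = -4; b=17
e=-3: %3==0, s = (-4)-(-3) = -1; b=18
e=1: not %3==0, s = (-1)+1 = 0; b=19
e=13: not %3==0, s = 0+1 = 1; b=32
e=9: %3==0, s = 1-9 = -8; b=33
s-b = (-8)-33 = -41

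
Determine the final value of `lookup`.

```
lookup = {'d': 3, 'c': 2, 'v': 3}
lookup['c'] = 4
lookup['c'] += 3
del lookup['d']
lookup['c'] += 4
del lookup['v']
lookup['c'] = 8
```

{'c': 8}

lookup['c'] = 4 → {'d': 3, 'c': 4, 'v': 3}
lookup['c'] = 4+3 = 7 → {'d': 3, 'c': 7, 'v': 3}
del 'd' → {'c': 7, 'v': 3}
lookup['c'] = 7+4 = 11 → {'c': 11, 'v': 3}
del 'v' → {'c': 11}
lookup['c'] = 8 → {'c': 8}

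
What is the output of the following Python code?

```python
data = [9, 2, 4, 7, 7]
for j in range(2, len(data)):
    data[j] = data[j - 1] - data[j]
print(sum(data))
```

j=2: data[2] = 2-4 = -2 → [9, 2, -2, 7, 7]
j=3: data[3] = (-2)-7 = -9 → [9, 2, -2, -9, 7]
j=4: data[4] = (-9)-7 = -16 → [9, 2, -2, -9, -16]
sum = -16

-16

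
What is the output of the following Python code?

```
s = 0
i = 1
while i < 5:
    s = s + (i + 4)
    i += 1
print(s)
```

i=1: s = 0+5 = 5
i=2: s = 5+6 = 11
i=3: s = 11+7 = 18
i=4: s = 18+8 = 26

26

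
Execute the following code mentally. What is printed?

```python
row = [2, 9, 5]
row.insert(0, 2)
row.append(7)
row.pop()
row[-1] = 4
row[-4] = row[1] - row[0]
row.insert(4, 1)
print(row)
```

[0, 2, 9, 4, 1]

insert 2 at 0 → [2, 2, 9, 5]
append 7 → [2, 2, 9, 5, 7]
pop() removes 7 → [2, 2, 9, 5]
row[-1] = 4 → [2, 2, 9, 4]
row[-4] = row[1]-row[0] = 2-2 = 0 → [0, 2, 9, 4]
insert 1 at 4 → [0, 2, 9, 4, 1]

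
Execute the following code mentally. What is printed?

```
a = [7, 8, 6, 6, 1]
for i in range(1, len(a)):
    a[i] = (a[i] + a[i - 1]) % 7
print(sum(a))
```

i=1: a[1] = (8+7)%7 = 1 → [7, 1, 6, 6, 1]
i=2: a[2] = (6+1)%7 = 0 → [7, 1, 0, 6, 1]
i=3: a[3] = (6+0)%7 = 6 → [7, 1, 0, 6, 1]
i=4: a[4] = (1+6)%7 = 0 → [7, 1, 0, 6, 0]
sum = 14

14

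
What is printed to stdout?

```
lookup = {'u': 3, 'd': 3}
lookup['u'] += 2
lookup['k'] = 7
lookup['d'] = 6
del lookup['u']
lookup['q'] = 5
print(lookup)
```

lookup['u'] = 3+2 = 5 → {'u': 5, 'd': 3}
lookup['k'] = 7 → {'u': 5, 'd': 3, 'k': 7}
lookup['d'] = 6 → {'u': 5, 'd': 6, 'k': 7}
del 'u' → {'d': 6, 'k': 7}
lookup['q'] = 5 → {'d': 6, 'k': 7, 'q': 5}

{'d': 6, 'k': 7, 'q': 5}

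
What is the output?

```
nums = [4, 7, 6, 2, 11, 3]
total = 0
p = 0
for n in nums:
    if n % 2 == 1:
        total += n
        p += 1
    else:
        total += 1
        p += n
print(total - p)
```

9

n=4: not odd, total = 0+1 = 1; p=4
n=7: odd, total = 1+7 = 8; p=5
n=6: not odd, total = 8+1 = 9; p=11
n=2: not odd, total = 9+1 = 10; p=13
n=11: odd, total = 10+11 = 21; p=14
n=3: odd, total = 21+3 = 24; p=15
total-p = 24-15 = 9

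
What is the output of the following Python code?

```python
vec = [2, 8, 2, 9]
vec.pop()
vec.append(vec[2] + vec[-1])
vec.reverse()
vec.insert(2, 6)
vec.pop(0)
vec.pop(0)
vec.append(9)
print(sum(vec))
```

25

pop() removes 9 → [2, 8, 2]
append vec[2]+vec[-1] = 2+2 = 4 → [2, 8, 2, 4]
reverse → [4, 2, 8, 2]
insert 6 at 2 → [4, 2, 6, 8, 2]
pop(0) removes 4 → [2, 6, 8, 2]
pop(0) removes 2 → [6, 8, 2]
append 9 → [6, 8, 2, 9]
sum = 25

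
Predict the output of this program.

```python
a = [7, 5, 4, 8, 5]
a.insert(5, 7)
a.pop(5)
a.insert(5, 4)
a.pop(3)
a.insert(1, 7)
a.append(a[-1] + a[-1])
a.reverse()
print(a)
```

insert 7 at 5 → [7, 5, 4, 8, 5, 7]
pop(5) removes 7 → [7, 5, 4, 8, 5]
insert 4 at 5 → [7, 5, 4, 8, 5, 4]
pop(3) removes 8 → [7, 5, 4, 5, 4]
insert 7 at 1 → [7, 7, 5, 4, 5, 4]
append a[-1]+a[-1] = 4+4 = 8 → [7, 7, 5, 4, 5, 4, 8]
reverse → [8, 4, 5, 4, 5, 7, 7]

[8, 4, 5, 4, 5, 7, 7]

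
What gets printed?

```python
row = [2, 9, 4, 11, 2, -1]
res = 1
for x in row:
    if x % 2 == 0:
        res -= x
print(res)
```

x=2: even, res = 1-2 = -1
x=9: not even
x=4: even, res = (-1)-4 = -5
x=11: not even
x=2: even, res = (-5)-2 = -7
x=-1: not even

-7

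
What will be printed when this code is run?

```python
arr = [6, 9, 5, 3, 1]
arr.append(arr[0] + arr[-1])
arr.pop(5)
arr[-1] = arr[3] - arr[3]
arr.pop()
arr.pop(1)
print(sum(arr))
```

14

append arr[0]+arr[-1] = 6+1 = 7 → [6, 9, 5, 3, 1, 7]
pop(5) removes 7 → [6, 9, 5, 3, 1]
arr[-1] = arr[3]-arr[3] = 3-3 = 0 → [6, 9, 5, 3, 0]
pop() removes 0 → [6, 9, 5, 3]
pop(1) removes 9 → [6, 5, 3]
sum = 14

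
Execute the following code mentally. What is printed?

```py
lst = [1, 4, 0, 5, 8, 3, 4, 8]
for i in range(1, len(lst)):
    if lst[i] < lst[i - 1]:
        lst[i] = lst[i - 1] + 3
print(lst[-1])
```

i=1: 4>=1, unchanged → [1, 4, 0, 5, 8, 3, 4, 8]
i=2: 0<4, lst[2] = 4+3 = 7 → [1, 4, 7, 5, 8, 3, 4, 8]
i=3: 5<7, lst[3] = 7+3 = 10 → [1, 4, 7, 10, 8, 3, 4, 8]
i=4: 8<10, lst[4] = 10+3 = 13 → [1, 4, 7, 10, 13, 3, 4, 8]
i=5: 3<13, lst[5] = 13+3 = 16 → [1, 4, 7, 10, 13, 16, 4, 8]
i=6: 4<16, lst[6] = 16+3 = 19 → [1, 4, 7, 10, 13, 16, 19, 8]
i=7: 8<19, lst[7] = 19+3 = 22 → [1, 4, 7, 10, 13, 16, 19, 22]

22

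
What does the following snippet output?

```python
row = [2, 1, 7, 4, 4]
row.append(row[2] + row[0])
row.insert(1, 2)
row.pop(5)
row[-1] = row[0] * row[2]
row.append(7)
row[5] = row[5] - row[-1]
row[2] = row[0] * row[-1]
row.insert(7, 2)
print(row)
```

[2, 2, 14, 7, 4, -5, 7, 2]

append row[2]+row[0] = 7+2 = 9 → [2, 1, 7, 4, 4, 9]
insert 2 at 1 → [2, 2, 1, 7, 4, 4, 9]
pop(5) removes 4 → [2, 2, 1, 7, 4, 9]
row[-1] = row[0]*row[2] = 2*1 = 2 → [2, 2, 1, 7, 4, 2]
append 7 → [2, 2, 1, 7, 4, 2, 7]
row[5] = row[5]-row[-1] = 2-7 = -5 → [2, 2, 1, 7, 4, -5, 7]
row[2] = row[0]*row[-1] = 2*7 = 14 → [2, 2, 14, 7, 4, -5, 7]
insert 2 at 7 → [2, 2, 14, 7, 4, -5, 7, 2]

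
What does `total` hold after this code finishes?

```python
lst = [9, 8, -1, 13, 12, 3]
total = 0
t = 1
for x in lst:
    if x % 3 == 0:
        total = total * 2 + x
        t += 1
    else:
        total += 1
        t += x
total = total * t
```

1800

x=9: %3==0, total = 0*2+9 = 9; t=2
x=8: not %3==0, total = 9+1 = 10; t=10
x=-1: not %3==0, total = 10+1 = 11; t=9
x=13: not %3==0, total = 11+1 = 12; t=22
x=12: %3==0, total = 12*2+12 = 36; t=23
x=3: %3==0, total = 36*2+3 = 75; t=24
total*t = 75*24 = 1800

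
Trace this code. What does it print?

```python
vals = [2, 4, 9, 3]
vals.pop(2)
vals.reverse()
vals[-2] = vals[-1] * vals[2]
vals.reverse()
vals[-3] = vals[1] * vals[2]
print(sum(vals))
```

19

pop(2) removes 9 → [2, 4, 3]
reverse → [3, 4, 2]
vals[-2] = vals[-1]*vals[2] = 2*2 = 4 → [3, 4, 2]
reverse → [2, 4, 3]
vals[-3] = vals[1]*vals[2] = 4*3 = 12 → [12, 4, 3]
sum = 19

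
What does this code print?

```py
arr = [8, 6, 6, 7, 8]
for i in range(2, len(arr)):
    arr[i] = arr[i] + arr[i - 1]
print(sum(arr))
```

i=2: arr[2] = 6+6 = 12 → [8, 6, 12, 7, 8]
i=3: arr[3] = 7+12 = 19 → [8, 6, 12, 19, 8]
i=4: arr[4] = 8+19 = 27 → [8, 6, 12, 19, 27]
sum = 72

72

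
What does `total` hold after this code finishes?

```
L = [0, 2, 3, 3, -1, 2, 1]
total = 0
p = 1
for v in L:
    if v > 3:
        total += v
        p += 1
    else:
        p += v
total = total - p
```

-11

v=0: not >3; p=1
v=2: not >3; p=3
v=3: not >3; p=6
v=3: not >3; p=9
v=-1: not >3; p=8
v=2: not >3; p=10
v=1: not >3; p=11
total-p = 0-11 = -11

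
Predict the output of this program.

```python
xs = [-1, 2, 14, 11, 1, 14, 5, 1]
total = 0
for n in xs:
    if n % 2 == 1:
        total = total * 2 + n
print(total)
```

87

n=-1: odd, total = 0*2+(-1) = -1
n=2: not odd
n=14: not odd
n=11: odd, total = (-1)*2+11 = 9
n=1: odd, total = 9*2+1 = 19
n=14: not odd
n=5: odd, total = 19*2+5 = 43
n=1: odd, total = 43*2+1 = 87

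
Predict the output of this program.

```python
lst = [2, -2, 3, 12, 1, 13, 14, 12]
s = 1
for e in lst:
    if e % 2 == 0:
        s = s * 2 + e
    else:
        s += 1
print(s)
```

e=2: even, s = 1*2+2 = 4
e=-2: even, s = 4*2+(-2) = 6
e=3: not even, s = 6+1 = 7
e=12: even, s = 7*2+12 = 26
e=1: not even, s = 26+1 = 27
e=13: not even, s = 27+1 = 28
e=14: even, s = 28*2+14 = 70
e=12: even, s = 70*2+12 = 152

152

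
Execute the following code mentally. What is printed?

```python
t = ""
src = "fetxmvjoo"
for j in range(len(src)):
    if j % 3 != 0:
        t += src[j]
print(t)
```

j=0: skip
j=1: add 'e' → 'e'
j=2: add 't' → 'et'
j=3: skip
j=4: add 'm' → 'etm'
j=5: add 'v' → 'etmv'
j=6: skip
j=7: add 'o' → 'etmvo'
j=8: add 'o' → 'etmvoo'

etmvoo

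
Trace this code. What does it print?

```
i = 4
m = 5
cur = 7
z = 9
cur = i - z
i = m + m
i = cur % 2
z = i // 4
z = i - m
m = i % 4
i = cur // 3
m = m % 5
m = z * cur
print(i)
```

-2

cur = 4-9 = -5
i = 5+5 = 10
i = (-5)%2 = 1
z = 1//4 = 0
z = 1-5 = -4
m = 1%4 = 1
i = (-5)//3 = -2
m = 1%5 = 1
m = (-4)*(-5) = 20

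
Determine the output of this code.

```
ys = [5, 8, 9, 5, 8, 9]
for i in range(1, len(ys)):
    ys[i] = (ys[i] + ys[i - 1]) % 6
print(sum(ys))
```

20

i=1: ys[1] = (8+5)%6 = 1 → [5, 1, 9, 5, 8, 9]
i=2: ys[2] = (9+1)%6 = 4 → [5, 1, 4, 5, 8, 9]
i=3: ys[3] = (5+4)%6 = 3 → [5, 1, 4, 3, 8, 9]
i=4: ys[4] = (8+3)%6 = 5 → [5, 1, 4, 3, 5, 9]
i=5: ys[5] = (9+5)%6 = 2 → [5, 1, 4, 3, 5, 2]
sum = 20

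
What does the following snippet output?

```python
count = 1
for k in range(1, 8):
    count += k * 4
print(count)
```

113

k=1: count = 1+1*4 = 5
k=2: count = 5+2*4 = 13
k=3: count = 13+3*4 = 25
k=4: count = 25+4*4 = 41
k=5: count = 41+5*4 = 61
k=6: count = 61+6*4 = 85
k=7: count = 85+7*4 = 113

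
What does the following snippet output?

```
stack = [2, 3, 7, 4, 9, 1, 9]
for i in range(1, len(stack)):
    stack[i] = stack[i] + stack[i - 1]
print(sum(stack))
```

121

i=1: stack[1] = 3+2 = 5 → [2, 5, 7, 4, 9, 1, 9]
i=2: stack[2] = 7+5 = 12 → [2, 5, 12, 4, 9, 1, 9]
i=3: stack[3] = 4+12 = 16 → [2, 5, 12, 16, 9, 1, 9]
i=4: stack[4] = 9+16 = 25 → [2, 5, 12, 16, 25, 1, 9]
i=5: stack[5] = 1+25 = 26 → [2, 5, 12, 16, 25, 26, 9]
i=6: stack[6] = 9+26 = 35 → [2, 5, 12, 16, 25, 26, 35]
sum = 121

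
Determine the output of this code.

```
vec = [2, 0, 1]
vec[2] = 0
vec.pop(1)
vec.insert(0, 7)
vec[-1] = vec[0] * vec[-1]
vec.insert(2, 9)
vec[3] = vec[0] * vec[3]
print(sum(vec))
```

18

vec[2] = 0 → [2, 0, 0]
pop(1) removes 0 → [2, 0]
insert 7 at 0 → [7, 2, 0]
vec[-1] = vec[0]*vec[-1] = 7*0 = 0 → [7, 2, 0]
insert 9 at 2 → [7, 2, 9, 0]
vec[3] = vec[0]*vec[3] = 7*0 = 0 → [7, 2, 9, 0]
sum = 18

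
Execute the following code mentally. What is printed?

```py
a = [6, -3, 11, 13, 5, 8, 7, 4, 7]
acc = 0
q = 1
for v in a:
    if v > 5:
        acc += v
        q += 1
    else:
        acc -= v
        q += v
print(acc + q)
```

59

v=6: >5, acc = 0+6 = 6; q=2
v=-3: not >5, acc = 6-(-3) = 9; q=-1
v=11: >5, acc = 9+11 = 20; q=0
v=13: >5, acc = 20+13 = 33; q=1
v=5: not >5, acc = 33-5 = 28; q=6
v=8: >5, acc = 28+8 = 36; q=7
v=7: >5, acc = 36+7 = 43; q=8
v=4: not >5, acc = 43-4 = 39; q=12
v=7: >5, acc = 39+7 = 46; q=13
acc+q = 46+13 = 59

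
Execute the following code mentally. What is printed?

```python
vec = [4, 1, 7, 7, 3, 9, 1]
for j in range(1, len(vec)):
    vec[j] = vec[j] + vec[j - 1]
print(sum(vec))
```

j=1: vec[1] = 1+4 = 5 → [4, 5, 7, 7, 3, 9, 1]
j=2: vec[2] = 7+5 = 12 → [4, 5, 12, 7, 3, 9, 1]
j=3: vec[3] = 7+12 = 19 → [4, 5, 12, 19, 3, 9, 1]
j=4: vec[4] = 3+19 = 22 → [4, 5, 12, 19, 22, 9, 1]
j=5: vec[5] = 9+22 = 31 → [4, 5, 12, 19, 22, 31, 1]
j=6: vec[6] = 1+31 = 32 → [4, 5, 12, 19, 22, 31, 32]
sum = 125

125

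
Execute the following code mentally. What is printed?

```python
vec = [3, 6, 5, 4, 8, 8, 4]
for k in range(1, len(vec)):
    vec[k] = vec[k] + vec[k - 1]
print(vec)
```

k=1: vec[1] = 6+3 = 9 → [3, 9, 5, 4, 8, 8, 4]
k=2: vec[2] = 5+9 = 14 → [3, 9, 14, 4, 8, 8, 4]
k=3: vec[3] = 4+14 = 18 → [3, 9, 14, 18, 8, 8, 4]
k=4: vec[4] = 8+18 = 26 → [3, 9, 14, 18, 26, 8, 4]
k=5: vec[5] = 8+26 = 34 → [3, 9, 14, 18, 26, 34, 4]
k=6: vec[6] = 4+34 = 38 → [3, 9, 14, 18, 26, 34, 38]

[3, 9, 14, 18, 26, 34, 38]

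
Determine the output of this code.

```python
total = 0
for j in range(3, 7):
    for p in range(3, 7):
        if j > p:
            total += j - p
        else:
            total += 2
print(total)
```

30

j=3,p=3: not 3>3, total = 0+2 = 2
j=3,p=4: not 3>4, total = 2+2 = 4
j=3,p=5: not 3>5, total = 4+2 = 6
j=3,p=6: not 3>6, total = 6+2 = 8
j=4,p=3: 4>3, total = 8+1 = 9
j=4,p=4: not 4>4, total = 9+2 = 11
j=4,p=5: not 4>5, total = 11+2 = 13
j=4,p=6: not 4>6, total = 13+2 = 15
j=5,p=3: 5>3, total = 15+2 = 17
j=5,p=4: 5>4, total = 17+1 = 18
j=5,p=5: not 5>5, total = 18+2 = 20
j=5,p=6: not 5>6, total = 20+2 = 22
j=6,p=3: 6>3, total = 22+3 = 25
j=6,p=4: 6>4, total = 25+2 = 27
j=6,p=5: 6>5, total = 27+1 = 28
j=6,p=6: not 6>6, total = 28+2 = 30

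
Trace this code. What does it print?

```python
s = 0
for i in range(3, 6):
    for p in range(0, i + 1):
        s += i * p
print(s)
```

i=3,p=0: s = 0+0 = 0
i=3,p=1: s = 0+3 = 3
i=3,p=2: s = 3+6 = 9
i=3,p=3: s = 9+9 = 18
i=4,p=0: s = 18+0 = 18
i=4,p=1: s = 18+4 = 22
i=4,p=2: s = 22+8 = 30
i=4,p=3: s = 30+12 = 42
i=4,p=4: s = 42+16 = 58
i=5,p=0: s = 58+0 = 58
i=5,p=1: s = 58+5 = 63
i=5,p=2: s = 63+10 = 73
i=5,p=3: s = 73+15 = 88
i=5,p=4: s = 88+20 = 108
i=5,p=5: s = 108+25 = 133

133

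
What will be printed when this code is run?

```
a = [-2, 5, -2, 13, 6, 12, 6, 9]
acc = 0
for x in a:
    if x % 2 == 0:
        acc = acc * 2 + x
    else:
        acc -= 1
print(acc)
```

x=-2: even, acc = 0*2+(-2) = -2
x=5: not even, acc = (-2)-1 = -3
x=-2: even, acc = (-3)*2+(-2) = -8
x=13: not even, acc = (-8)-1 = -9
x=6: even, acc = (-9)*2+6 = -12
x=12: even, acc = (-12)*2+12 = -12
x=6: even, acc = (-12)*2+6 = -18
x=9: not even, acc = (-18)-1 = -19

-19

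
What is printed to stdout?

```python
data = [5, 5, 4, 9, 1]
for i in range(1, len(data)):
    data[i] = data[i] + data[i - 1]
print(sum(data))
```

76

i=1: data[1] = 5+5 = 10 → [5, 10, 4, 9, 1]
i=2: data[2] = 4+10 = 14 → [5, 10, 14, 9, 1]
i=3: data[3] = 9+14 = 23 → [5, 10, 14, 23, 1]
i=4: data[4] = 1+23 = 24 → [5, 10, 14, 23, 24]
sum = 76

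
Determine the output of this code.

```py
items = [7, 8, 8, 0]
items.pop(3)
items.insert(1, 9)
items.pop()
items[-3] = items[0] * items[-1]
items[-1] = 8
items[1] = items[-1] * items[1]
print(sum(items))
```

136

pop(3) removes 0 → [7, 8, 8]
insert 9 at 1 → [7, 9, 8, 8]
pop() removes 8 → [7, 9, 8]
items[-3] = items[0]*items[-1] = 7*8 = 56 → [56, 9, 8]
items[-1] = 8 → [56, 9, 8]
items[1] = items[-1]*items[1] = 8*9 = 72 → [56, 72, 8]
sum = 136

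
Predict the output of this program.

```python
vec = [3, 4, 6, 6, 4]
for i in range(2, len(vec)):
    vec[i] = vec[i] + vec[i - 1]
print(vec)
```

i=2: vec[2] = 6+4 = 10 → [3, 4, 10, 6, 4]
i=3: vec[3] = 6+10 = 16 → [3, 4, 10, 16, 4]
i=4: vec[4] = 4+16 = 20 → [3, 4, 10, 16, 20]

[3, 4, 10, 16, 20]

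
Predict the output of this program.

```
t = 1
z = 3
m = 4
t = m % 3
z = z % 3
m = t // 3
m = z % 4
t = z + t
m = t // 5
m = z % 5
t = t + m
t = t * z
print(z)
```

t = 4%3 = 1
z = 3%3 = 0
m = 1//3 = 0
m = 0%4 = 0
t = 0+1 = 1
m = 1//5 = 0
m = 0%5 = 0
t = 1+0 = 1
t = 1*0 = 0

0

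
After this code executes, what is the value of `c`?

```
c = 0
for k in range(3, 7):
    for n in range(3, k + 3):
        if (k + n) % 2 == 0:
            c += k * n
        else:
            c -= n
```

210

k=3,n=3: even sum, c = 0+9 = 9
k=3,n=4: odd sum, c = 9-4 = 5
k=3,n=5: even sum, c = 5+15 = 20
k=4,n=3: odd sum, c = 20-3 = 17
k=4,n=4: even sum, c = 17+16 = 33
k=4,n=5: odd sum, c = 33-5 = 28
k=4,n=6: even sum, c = 28+24 = 52
k=5,n=3: even sum, c = 52+15 = 67
k=5,n=4: odd sum, c = 67-4 = 63
k=5,n=5: even sum, c = 63+25 = 88
k=5,n=6: odd sum, c = 88-6 = 82
k=5,n=7: even sum, c = 82+35 = 117
k=6,n=3: odd sum, c = 117-3 = 114
k=6,n=4: even sum, c = 114+24 = 138
k=6,n=5: odd sum, c = 138-5 = 133
k=6,n=6: even sum, c = 133+36 = 169
k=6,n=7: odd sum, c = 169-7 = 162
k=6,n=8: even sum, c = 162+48 = 210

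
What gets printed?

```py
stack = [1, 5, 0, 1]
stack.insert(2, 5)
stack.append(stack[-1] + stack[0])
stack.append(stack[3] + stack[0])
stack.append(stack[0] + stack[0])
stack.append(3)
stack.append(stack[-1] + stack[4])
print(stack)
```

insert 5 at 2 → [1, 5, 5, 0, 1]
append stack[-1]+stack[0] = 1+1 = 2 → [1, 5, 5, 0, 1, 2]
append stack[3]+stack[0] = 0+1 = 1 → [1, 5, 5, 0, 1, 2, 1]
append stack[0]+stack[0] = 1+1 = 2 → [1, 5, 5, 0, 1, 2, 1, 2]
append 3 → [1, 5, 5, 0, 1, 2, 1, 2, 3]
append stack[-1]+stack[4] = 3+1 = 4 → [1, 5, 5, 0, 1, 2, 1, 2, 3, 4]

[1, 5, 5, 0, 1, 2, 1, 2, 3, 4]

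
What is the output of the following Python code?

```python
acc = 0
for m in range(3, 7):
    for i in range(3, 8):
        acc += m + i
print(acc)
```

190

m=3,i=3: acc = 0+6 = 6
m=3,i=4: acc = 6+7 = 13
m=3,i=5: acc = 13+8 = 21
m=3,i=6: acc = 21+9 = 30
m=3,i=7: acc = 30+10 = 40
m=4,i=3: acc = 40+7 = 47
m=4,i=4: acc = 47+8 = 55
m=4,i=5: acc = 55+9 = 64
m=4,i=6: acc = 64+10 = 74
m=4,i=7: acc = 74+11 = 85
m=5,i=3: acc = 85+8 = 93
m=5,i=4: acc = 93+9 = 102
m=5,i=5: acc = 102+10 = 112
m=5,i=6: acc = 112+11 = 123
m=5,i=7: acc = 123+12 = 135
m=6,i=3: acc = 135+9 = 144
m=6,i=4: acc = 144+10 = 154
m=6,i=5: acc = 154+11 = 165
m=6,i=6: acc = 165+12 = 177
m=6,i=7: acc = 177+13 = 190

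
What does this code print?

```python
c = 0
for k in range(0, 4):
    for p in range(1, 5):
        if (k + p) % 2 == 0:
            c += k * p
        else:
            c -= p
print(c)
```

8

k=0,p=1: odd sum, c = 0-1 = -1
k=0,p=2: even sum, c = (-1)+0 = -1
k=0,p=3: odd sum, c = (-1)-3 = -4
k=0,p=4: even sum, c = (-4)+0 = -4
k=1,p=1: even sum, c = (-4)+1 = -3
k=1,p=2: odd sum, c = (-3)-2 = -5
k=1,p=3: even sum, c = (-5)+3 = -2
k=1,p=4: odd sum, c = (-2)-4 = -6
k=2,p=1: odd sum, c = (-6)-1 = -7
k=2,p=2: even sum, c = (-7)+4 = -3
k=2,p=3: odd sum, c = (-3)-3 = -6
k=2,p=4: even sum, c = (-6)+8 = 2
k=3,p=1: even sum, c = 2+3 = 5
k=3,p=2: odd sum, c = 5-2 = 3
k=3,p=3: even sum, c = 3+9 = 12
k=3,p=4: odd sum, c = 12-4 = 8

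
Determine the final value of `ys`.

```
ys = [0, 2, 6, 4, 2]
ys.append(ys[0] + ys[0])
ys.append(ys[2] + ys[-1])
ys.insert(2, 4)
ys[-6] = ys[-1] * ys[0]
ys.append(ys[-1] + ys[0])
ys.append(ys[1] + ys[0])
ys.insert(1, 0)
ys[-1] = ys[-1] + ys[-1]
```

[0, 0, 2, 0, 6, 4, 2, 0, 6, 6, 4]

append ys[0]+ys[0] = 0+0 = 0 → [0, 2, 6, 4, 2, 0]
append ys[2]+ys[-1] = 6+0 = 6 → [0, 2, 6, 4, 2, 0, 6]
insert 4 at 2 → [0, 2, 4, 6, 4, 2, 0, 6]
ys[-6] = ys[-1]*ys[0] = 6*0 = 0 → [0, 2, 0, 6, 4, 2, 0, 6]
append ys[-1]+ys[0] = 6+0 = 6 → [0, 2, 0, 6, 4, 2, 0, 6, 6]
append ys[1]+ys[0] = 2+0 = 2 → [0, 2, 0, 6, 4, 2, 0, 6, 6, 2]
insert 0 at 1 → [0, 0, 2, 0, 6, 4, 2, 0, 6, 6, 2]
ys[-1] = ys[-1]+ys[-1] = 2+2 = 4 → [0, 0, 2, 0, 6, 4, 2, 0, 6, 6, 4]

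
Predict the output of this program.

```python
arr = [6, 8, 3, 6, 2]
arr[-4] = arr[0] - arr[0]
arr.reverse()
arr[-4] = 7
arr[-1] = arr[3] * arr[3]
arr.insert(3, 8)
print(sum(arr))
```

arr[-4] = arr[0]-arr[0] = 6-6 = 0 → [6, 0, 3, 6, 2]
reverse → [2, 6, 3, 0, 6]
arr[-4] = 7 → [2, 7, 3, 0, 6]
arr[-1] = arr[3]*arr[3] = 0*0 = 0 → [2, 7, 3, 0, 0]
insert 8 at 3 → [2, 7, 3, 8, 0, 0]
sum = 20

20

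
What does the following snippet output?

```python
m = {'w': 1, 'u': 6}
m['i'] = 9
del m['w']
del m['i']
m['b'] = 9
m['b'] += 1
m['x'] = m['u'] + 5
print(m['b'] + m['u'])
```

16

m['i'] = 9 → {'w': 1, 'u': 6, 'i': 9}
del 'w' → {'u': 6, 'i': 9}
del 'i' → {'u': 6}
m['b'] = 9 → {'u': 6, 'b': 9}
m['b'] = 9+1 = 10 → {'u': 6, 'b': 10}
m['x'] = m['u']+5 = 11 → {'u': 6, 'b': 10, 'x': 11}
m['b']+m['u'] = 10+6 = 16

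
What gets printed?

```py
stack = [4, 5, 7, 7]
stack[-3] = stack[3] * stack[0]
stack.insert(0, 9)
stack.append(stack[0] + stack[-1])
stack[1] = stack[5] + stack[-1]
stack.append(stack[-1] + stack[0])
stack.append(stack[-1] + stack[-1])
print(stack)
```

stack[-3] = stack[3]*stack[0] = 7*4 = 28 → [4, 28, 7, 7]
insert 9 at 0 → [9, 4, 28, 7, 7]
append stack[0]+stack[-1] = 9+7 = 16 → [9, 4, 28, 7, 7, 16]
stack[1] = stack[5]+stack[-1] = 16+16 = 32 → [9, 32, 28, 7, 7, 16]
append stack[-1]+stack[0] = 16+9 = 25 → [9, 32, 28, 7, 7, 16, 25]
append stack[-1]+stack[-1] = 25+25 = 50 → [9, 32, 28, 7, 7, 16, 25, 50]

[9, 32, 28, 7, 7, 16, 25, 50]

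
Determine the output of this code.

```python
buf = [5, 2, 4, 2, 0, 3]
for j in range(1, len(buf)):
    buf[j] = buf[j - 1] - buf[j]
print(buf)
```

[5, 3, -1, -3, -3, -6]

j=1: buf[1] = 5-2 = 3 → [5, 3, 4, 2, 0, 3]
j=2: buf[2] = 3-4 = -1 → [5, 3, -1, 2, 0, 3]
j=3: buf[3] = (-1)-2 = -3 → [5, 3, -1, -3, 0, 3]
j=4: buf[4] = (-3)-0 = -3 → [5, 3, -1, -3, -3, 3]
j=5: buf[5] = (-3)-3 = -6 → [5, 3, -1, -3, -3, -6]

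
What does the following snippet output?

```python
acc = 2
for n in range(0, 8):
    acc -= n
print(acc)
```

-26

n=0: acc = 2-0 = 2
n=1: acc = 2-1 = 1
n=2: acc = 1-2 = -1
n=3: acc = (-1)-3 = -4
n=4: acc = (-4)-4 = -8
n=5: acc = (-8)-5 = -13
n=6: acc = (-13)-6 = -19
n=7: acc = (-19)-7 = -26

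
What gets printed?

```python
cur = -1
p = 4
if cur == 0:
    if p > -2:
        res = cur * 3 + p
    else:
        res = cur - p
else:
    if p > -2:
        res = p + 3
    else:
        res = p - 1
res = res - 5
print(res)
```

cur=-1, p=4
cur == 0 is False; p > -2 is True
→ res = p + 3 = 7
res = 7-5 = 2

2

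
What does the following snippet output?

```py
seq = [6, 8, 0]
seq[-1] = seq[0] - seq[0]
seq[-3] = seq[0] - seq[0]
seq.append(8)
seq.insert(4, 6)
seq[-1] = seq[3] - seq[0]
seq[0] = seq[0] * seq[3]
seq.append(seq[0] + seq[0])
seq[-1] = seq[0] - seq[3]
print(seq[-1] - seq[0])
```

seq[-1] = seq[0]-seq[0] = 6-6 = 0 → [6, 8, 0]
seq[-3] = seq[0]-seq[0] = 6-6 = 0 → [0, 8, 0]
append 8 → [0, 8, 0, 8]
insert 6 at 4 → [0, 8, 0, 8, 6]
seq[-1] = seq[3]-seq[0] = 8-0 = 8 → [0, 8, 0, 8, 8]
seq[0] = seq[0]*seq[3] = 0*8 = 0 → [0, 8, 0, 8, 8]
append seq[0]+seq[0] = 0+0 = 0 → [0, 8, 0, 8, 8, 0]
seq[-1] = seq[0]-seq[3] = 0-8 = -8 → [0, 8, 0, 8, 8, -8]
seq[-1]-seq[0] = (-8)-0 = -8

-8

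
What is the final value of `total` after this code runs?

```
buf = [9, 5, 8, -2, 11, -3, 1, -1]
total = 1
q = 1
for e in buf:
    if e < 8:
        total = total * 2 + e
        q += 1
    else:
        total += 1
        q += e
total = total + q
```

175

e=9: not <8, total = 1+1 = 2; q=10
e=5: <8, total = 2*2+5 = 9; q=11
e=8: not <8, total = 9+1 = 10; q=19
e=-2: <8, total = 10*2+(-2) = 18; q=20
e=11: not <8, total = 18+1 = 19; q=31
e=-3: <8, total = 19*2+(-3) = 35; q=32
e=1: <8, total = 35*2+1 = 71; q=33
e=-1: <8, total = 71*2+(-1) = 141; q=34
total+q = 141+34 = 175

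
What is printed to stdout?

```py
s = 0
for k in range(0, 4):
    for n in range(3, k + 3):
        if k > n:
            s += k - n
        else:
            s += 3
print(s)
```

k=1,n=3: not 1>3, s = 0+3 = 3
k=2,n=3: not 2>3, s = 3+3 = 6
k=2,n=4: not 2>4, s = 6+3 = 9
k=3,n=3: not 3>3, s = 9+3 = 12
k=3,n=4: not 3>4, s = 12+3 = 15
k=3,n=5: not 3>5, s = 15+3 = 18

18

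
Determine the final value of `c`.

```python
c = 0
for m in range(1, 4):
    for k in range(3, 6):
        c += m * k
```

m=1,k=3: c = 0+3 = 3
m=1,k=4: c = 3+4 = 7
m=1,k=5: c = 7+5 = 12
m=2,k=3: c = 12+6 = 18
m=2,k=4: c = 18+8 = 26
m=2,k=5: c = 26+10 = 36
m=3,k=3: c = 36+9 = 45
m=3,k=4: c = 45+12 = 57
m=3,k=5: c = 57+15 = 72

72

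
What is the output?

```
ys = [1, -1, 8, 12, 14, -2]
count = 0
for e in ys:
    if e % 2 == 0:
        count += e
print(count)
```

e=1: not even
e=-1: not even
e=8: even, count = 0+8 = 8
e=12: even, count = 8+12 = 20
e=14: even, count = 20+14 = 34
e=-2: even, count = 34+(-2) = 32

32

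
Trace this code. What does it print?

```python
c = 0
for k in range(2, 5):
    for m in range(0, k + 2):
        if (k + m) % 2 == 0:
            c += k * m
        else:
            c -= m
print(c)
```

21

k=2,m=0: even sum, c = 0+0 = 0
k=2,m=1: odd sum, c = 0-1 = -1
k=2,m=2: even sum, c = (-1)+4 = 3
k=2,m=3: odd sum, c = 3-3 = 0
k=3,m=0: odd sum, c = 0-0 = 0
k=3,m=1: even sum, c = 0+3 = 3
k=3,m=2: odd sum, c = 3-2 = 1
k=3,m=3: even sum, c = 1+9 = 10
k=3,m=4: odd sum, c = 10-4 = 6
k=4,m=0: even sum, c = 6+0 = 6
k=4,m=1: odd sum, c = 6-1 = 5
k=4,m=2: even sum, c = 5+8 = 13
k=4,m=3: odd sum, c = 13-3 = 10
k=4,m=4: even sum, c = 10+16 = 26
k=4,m=5: odd sum, c = 26-5 = 21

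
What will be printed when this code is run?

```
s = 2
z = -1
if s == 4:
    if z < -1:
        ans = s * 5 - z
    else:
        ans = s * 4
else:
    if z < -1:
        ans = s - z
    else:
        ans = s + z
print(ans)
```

s=2, z=-1
s == 4 is False; z < -1 is False
→ ans = s + z = 1

1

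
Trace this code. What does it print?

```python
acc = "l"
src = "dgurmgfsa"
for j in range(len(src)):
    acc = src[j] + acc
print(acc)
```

asfgmrugdl

j=0: prepend 'd' → 'dl'
j=1: prepend 'g' → 'gdl'
j=2: prepend 'u' → 'ugdl'
j=3: prepend 'r' → 'rugdl'
j=4: prepend 'm' → 'mrugdl'
j=5: prepend 'g' → 'gmrugdl'
j=6: prepend 'f' → 'fgmrugdl'
j=7: prepend 's' → 'sfgmrugdl'
j=8: prepend 'a' → 'asfgmrugdl'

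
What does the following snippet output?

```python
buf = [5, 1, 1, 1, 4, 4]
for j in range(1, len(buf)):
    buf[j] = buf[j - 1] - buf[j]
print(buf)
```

j=1: buf[1] = 5-1 = 4 → [5, 4, 1, 1, 4, 4]
j=2: buf[2] = 4-1 = 3 → [5, 4, 3, 1, 4, 4]
j=3: buf[3] = 3-1 = 2 → [5, 4, 3, 2, 4, 4]
j=4: buf[4] = 2-4 = -2 → [5, 4, 3, 2, -2, 4]
j=5: buf[5] = (-2)-4 = -6 → [5, 4, 3, 2, -2, -6]

[5, 4, 3, 2, -2, -6]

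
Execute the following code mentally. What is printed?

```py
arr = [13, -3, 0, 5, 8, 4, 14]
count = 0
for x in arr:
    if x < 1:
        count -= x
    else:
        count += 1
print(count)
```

x=13: not <1, count = 0+1 = 1
x=-3: <1, count = 1-(-3) = 4
x=0: <1, count = 4-0 = 4
x=5: not <1, count = 4+1 = 5
x=8: not <1, count = 5+1 = 6
x=4: not <1, count = 6+1 = 7
x=14: not <1, count = 7+1 = 8

8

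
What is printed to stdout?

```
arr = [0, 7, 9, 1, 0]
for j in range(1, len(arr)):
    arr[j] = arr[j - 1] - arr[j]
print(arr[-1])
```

j=1: arr[1] = 0-7 = -7 → [0, -7, 9, 1, 0]
j=2: arr[2] = (-7)-9 = -16 → [0, -7, -16, 1, 0]
j=3: arr[3] = (-16)-1 = -17 → [0, -7, -16, -17, 0]
j=4: arr[4] = (-17)-0 = -17 → [0, -7, -16, -17, -17]

-17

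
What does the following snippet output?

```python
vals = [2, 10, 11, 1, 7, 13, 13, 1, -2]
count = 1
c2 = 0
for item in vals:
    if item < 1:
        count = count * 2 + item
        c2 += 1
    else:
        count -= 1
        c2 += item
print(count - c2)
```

-75

item=2: not <1, count = 1-1 = 0; c2=2
item=10: not <1, count = 0-1 = -1; c2=12
item=11: not <1, count = (-1)-1 = -2; c2=23
item=1: not <1, count = (-2)-1 = -3; c2=24
item=7: not <1, count = (-3)-1 = -4; c2=31
item=13: not <1, count = (-4)-1 = -5; c2=44
item=13: not <1, count = (-5)-1 = -6; c2=57
item=1: not <1, count = (-6)-1 = -7; c2=58
item=-2: <1, count = (-7)*2+(-2) = -16; c2=59
count-c2 = (-16)-59 = -75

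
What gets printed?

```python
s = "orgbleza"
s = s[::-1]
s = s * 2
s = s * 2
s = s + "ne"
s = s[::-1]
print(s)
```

enorgblezaorgblezaorgblezaorgbleza

reverse → 'azelbgro'
repeat ×2 → 'azelbgroazelbgro'
repeat ×2 → 'azelbgroazelbgroazelbgroazelbgro'
+ 'ne' → 'azelbgroazelbgroazelbgroazelbgrone'
reverse → 'enorgblezaorgblezaorgblezaorgbleza'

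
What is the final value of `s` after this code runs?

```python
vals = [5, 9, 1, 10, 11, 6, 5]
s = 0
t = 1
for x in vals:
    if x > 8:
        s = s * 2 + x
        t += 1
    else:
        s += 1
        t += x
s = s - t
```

60

x=5: not >8, s = 0+1 = 1; t=6
x=9: >8, s = 1*2+9 = 11; t=7
x=1: not >8, s = 11+1 = 12; t=8
x=10: >8, s = 12*2+10 = 34; t=9
x=11: >8, s = 34*2+11 = 79; t=10
x=6: not >8, s = 79+1 = 80; t=16
x=5: not >8, s = 80+1 = 81; t=21
s-t = 81-21 = 60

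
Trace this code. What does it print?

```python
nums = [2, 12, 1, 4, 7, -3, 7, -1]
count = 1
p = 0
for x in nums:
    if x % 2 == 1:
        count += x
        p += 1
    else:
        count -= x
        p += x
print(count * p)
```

-138

x=2: not odd, count = 1-2 = -1; p=2
x=12: not odd, count = (-1)-12 = -13; p=14
x=1: odd, count = (-13)+1 = -12; p=15
x=4: not odd, count = (-12)-4 = -16; p=19
x=7: odd, count = (-16)+7 = -9; p=20
x=-3: odd, count = (-9)+(-3) = -12; p=21
x=7: odd, count = (-12)+7 = -5; p=22
x=-1: odd, count = (-5)+(-1) = -6; p=23
count*p = (-6)*23 = -138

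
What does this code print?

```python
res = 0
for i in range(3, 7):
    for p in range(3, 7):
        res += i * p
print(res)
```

324

i=3,p=3: res = 0+9 = 9
i=3,p=4: res = 9+12 = 21
i=3,p=5: res = 21+15 = 36
i=3,p=6: res = 36+18 = 54
i=4,p=3: res = 54+12 = 66
i=4,p=4: res = 66+16 = 82
i=4,p=5: res = 82+20 = 102
i=4,p=6: res = 102+24 = 126
i=5,p=3: res = 126+15 = 141
i=5,p=4: res = 141+20 = 161
i=5,p=5: res = 161+25 = 186
i=5,p=6: res = 186+30 = 216
i=6,p=3: res = 216+18 = 234
i=6,p=4: res = 234+24 = 258
i=6,p=5: res = 258+30 = 288
i=6,p=6: res = 288+36 = 324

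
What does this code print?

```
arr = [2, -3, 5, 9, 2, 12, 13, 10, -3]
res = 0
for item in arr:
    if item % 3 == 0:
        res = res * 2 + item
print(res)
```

33

item=2: not %3==0
item=-3: %3==0, res = 0*2+(-3) = -3
item=5: not %3==0
item=9: %3==0, res = (-3)*2+9 = 3
item=2: not %3==0
item=12: %3==0, res = 3*2+12 = 18
item=13: not %3==0
item=10: not %3==0
item=-3: %3==0, res = 18*2+(-3) = 33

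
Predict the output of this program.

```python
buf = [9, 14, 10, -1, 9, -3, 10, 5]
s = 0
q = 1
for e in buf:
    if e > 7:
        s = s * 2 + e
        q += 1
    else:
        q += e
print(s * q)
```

e=9: >7, s = 0*2+9 = 9; q=2
e=14: >7, s = 9*2+14 = 32; q=3
e=10: >7, s = 32*2+10 = 74; q=4
e=-1: not >7; q=3
e=9: >7, s = 74*2+9 = 157; q=4
e=-3: not >7; q=1
e=10: >7, s = 157*2+10 = 324; q=2
e=5: not >7; q=7
s*q = 324*7 = 2268

2268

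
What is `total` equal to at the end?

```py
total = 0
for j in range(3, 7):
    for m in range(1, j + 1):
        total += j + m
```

138

j=3,m=1: total = 0+4 = 4
j=3,m=2: total = 4+5 = 9
j=3,m=3: total = 9+6 = 15
j=4,m=1: total = 15+5 = 20
j=4,m=2: total = 20+6 = 26
j=4,m=3: total = 26+7 = 33
j=4,m=4: total = 33+8 = 41
j=5,m=1: total = 41+6 = 47
j=5,m=2: total = 47+7 = 54
j=5,m=3: total = 54+8 = 62
j=5,m=4: total = 62+9 = 71
j=5,m=5: total = 71+10 = 81
j=6,m=1: total = 81+7 = 88
j=6,m=2: total = 88+8 = 96
j=6,m=3: total = 96+9 = 105
j=6,m=4: total = 105+10 = 115
j=6,m=5: total = 115+11 = 126
j=6,m=6: total = 126+12 = 138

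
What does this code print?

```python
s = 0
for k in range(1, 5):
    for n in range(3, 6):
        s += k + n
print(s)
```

k=1,n=3: s = 0+4 = 4
k=1,n=4: s = 4+5 = 9
k=1,n=5: s = 9+6 = 15
k=2,n=3: s = 15+5 = 20
k=2,n=4: s = 20+6 = 26
k=2,n=5: s = 26+7 = 33
k=3,n=3: s = 33+6 = 39
k=3,n=4: s = 39+7 = 46
k=3,n=5: s = 46+8 = 54
k=4,n=3: s = 54+7 = 61
k=4,n=4: s = 61+8 = 69
k=4,n=5: s = 69+9 = 78

78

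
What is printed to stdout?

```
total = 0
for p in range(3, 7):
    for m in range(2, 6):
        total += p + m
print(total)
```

p=3,m=2: total = 0+5 = 5
p=3,m=3: total = 5+6 = 11
p=3,m=4: total = 11+7 = 18
p=3,m=5: total = 18+8 = 26
p=4,m=2: total = 26+6 = 32
p=4,m=3: total = 32+7 = 39
p=4,m=4: total = 39+8 = 47
p=4,m=5: total = 47+9 = 56
p=5,m=2: total = 56+7 = 63
p=5,m=3: total = 63+8 = 71
p=5,m=4: total = 71+9 = 80
p=5,m=5: total = 80+10 = 90
p=6,m=2: total = 90+8 = 98
p=6,m=3: total = 98+9 = 107
p=6,m=4: total = 107+10 = 117
p=6,m=5: total = 117+11 = 128

128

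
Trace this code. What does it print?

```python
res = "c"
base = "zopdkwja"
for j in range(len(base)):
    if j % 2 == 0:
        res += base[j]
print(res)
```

j=0: add 'z' → 'cz'
j=1: skip
j=2: add 'p' → 'czp'
j=3: skip
j=4: add 'k' → 'czpk'
j=5: skip
j=6: add 'j' → 'czpkj'
j=7: skip

czpkj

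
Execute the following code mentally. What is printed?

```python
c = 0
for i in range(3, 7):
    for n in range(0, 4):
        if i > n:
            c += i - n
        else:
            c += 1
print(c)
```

i=3,n=0: 3>0, c = 0+3 = 3
i=3,n=1: 3>1, c = 3+2 = 5
i=3,n=2: 3>2, c = 5+1 = 6
i=3,n=3: not 3>3, c = 6+1 = 7
i=4,n=0: 4>0, c = 7+4 = 11
i=4,n=1: 4>1, c = 11+3 = 14
i=4,n=2: 4>2, c = 14+2 = 16
i=4,n=3: 4>3, c = 16+1 = 17
i=5,n=0: 5>0, c = 17+5 = 22
i=5,n=1: 5>1, c = 22+4 = 26
i=5,n=2: 5>2, c = 26+3 = 29
i=5,n=3: 5>3, c = 29+2 = 31
i=6,n=0: 6>0, c = 31+6 = 37
i=6,n=1: 6>1, c = 37+5 = 42
i=6,n=2: 6>2, c = 42+4 = 46
i=6,n=3: 6>3, c = 46+3 = 49

49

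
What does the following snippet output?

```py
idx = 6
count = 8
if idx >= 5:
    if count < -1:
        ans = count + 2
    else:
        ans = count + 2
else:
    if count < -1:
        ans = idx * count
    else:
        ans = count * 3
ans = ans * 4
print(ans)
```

idx=6, count=8
idx >= 5 is True; count < -1 is False
→ ans = count + 2 = 10
ans = 10*4 = 40

40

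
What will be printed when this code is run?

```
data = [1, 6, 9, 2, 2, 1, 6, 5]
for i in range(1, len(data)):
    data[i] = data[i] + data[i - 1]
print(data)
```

i=1: data[1] = 6+1 = 7 → [1, 7, 9, 2, 2, 1, 6, 5]
i=2: data[2] = 9+7 = 16 → [1, 7, 16, 2, 2, 1, 6, 5]
i=3: data[3] = 2+16 = 18 → [1, 7, 16, 18, 2, 1, 6, 5]
i=4: data[4] = 2+18 = 20 → [1, 7, 16, 18, 20, 1, 6, 5]
i=5: data[5] = 1+20 = 21 → [1, 7, 16, 18, 20, 21, 6, 5]
i=6: data[6] = 6+21 = 27 → [1, 7, 16, 18, 20, 21, 27, 5]
i=7: data[7] = 5+27 = 32 → [1, 7, 16, 18, 20, 21, 27, 32]

[1, 7, 16, 18, 20, 21, 27, 32]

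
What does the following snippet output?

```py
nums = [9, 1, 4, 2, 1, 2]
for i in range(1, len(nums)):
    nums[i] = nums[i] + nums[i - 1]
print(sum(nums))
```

85

i=1: nums[1] = 1+9 = 10 → [9, 10, 4, 2, 1, 2]
i=2: nums[2] = 4+10 = 14 → [9, 10, 14, 2, 1, 2]
i=3: nums[3] = 2+14 = 16 → [9, 10, 14, 16, 1, 2]
i=4: nums[4] = 1+16 = 17 → [9, 10, 14, 16, 17, 2]
i=5: nums[5] = 2+17 = 19 → [9, 10, 14, 16, 17, 19]
sum = 85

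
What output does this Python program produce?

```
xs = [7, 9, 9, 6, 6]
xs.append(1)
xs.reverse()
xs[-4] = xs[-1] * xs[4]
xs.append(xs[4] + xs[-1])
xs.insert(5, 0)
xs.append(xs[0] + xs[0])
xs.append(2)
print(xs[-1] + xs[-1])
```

append 1 → [7, 9, 9, 6, 6, 1]
reverse → [1, 6, 6, 9, 9, 7]
xs[-4] = xs[-1]*xs[4] = 7*9 = 63 → [1, 6, 63, 9, 9, 7]
append xs[4]+xs[-1] = 9+7 = 16 → [1, 6, 63, 9, 9, 7, 16]
insert 0 at 5 → [1, 6, 63, 9, 9, 0, 7, 16]
append xs[0]+xs[0] = 1+1 = 2 → [1, 6, 63, 9, 9, 0, 7, 16, 2]
append 2 → [1, 6, 63, 9, 9, 0, 7, 16, 2, 2]
xs[-1]+xs[-1] = 2+2 = 4

4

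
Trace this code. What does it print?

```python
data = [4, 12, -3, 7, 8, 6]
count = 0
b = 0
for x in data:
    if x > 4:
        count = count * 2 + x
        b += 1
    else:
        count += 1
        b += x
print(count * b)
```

850

x=4: not >4, count = 0+1 = 1; b=4
x=12: >4, count = 1*2+12 = 14; b=5
x=-3: not >4, count = 14+1 = 15; b=2
x=7: >4, count = 15*2+7 = 37; b=3
x=8: >4, count = 37*2+8 = 82; b=4
x=6: >4, count = 82*2+6 = 170; b=5
count*b = 170*5 = 850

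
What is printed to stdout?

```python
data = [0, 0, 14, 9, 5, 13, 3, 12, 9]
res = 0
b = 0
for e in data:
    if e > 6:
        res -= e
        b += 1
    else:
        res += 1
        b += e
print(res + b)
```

-40

e=0: not >6, res = 0+1 = 1; b=0
e=0: not >6, res = 1+1 = 2; b=0
e=14: >6, res = 2-14 = -12; b=1
e=9: >6, res = (-12)-9 = -21; b=2
e=5: not >6, res = (-21)+1 = -20; b=7
e=13: >6, res = (-20)-13 = -33; b=8
e=3: not >6, res = (-33)+1 = -32; b=11
e=12: >6, res = (-32)-12 = -44; b=12
e=9: >6, res = (-44)-9 = -53; b=13
res+b = (-53)+13 = -40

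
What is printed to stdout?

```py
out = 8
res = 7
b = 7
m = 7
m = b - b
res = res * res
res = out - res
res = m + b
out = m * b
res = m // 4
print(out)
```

m = 7-7 = 0
res = 7*7 = 49
res = 8-49 = -41
res = 0+7 = 7
out = 0*7 = 0
res = 0//4 = 0

0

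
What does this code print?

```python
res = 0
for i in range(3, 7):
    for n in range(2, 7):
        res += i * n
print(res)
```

i=3,n=2: res = 0+6 = 6
i=3,n=3: res = 6+9 = 15
i=3,n=4: res = 15+12 = 27
i=3,n=5: res = 27+15 = 42
i=3,n=6: res = 42+18 = 60
i=4,n=2: res = 60+8 = 68
i=4,n=3: res = 68+12 = 80
i=4,n=4: res = 80+16 = 96
i=4,n=5: res = 96+20 = 116
i=4,n=6: res = 116+24 = 140
i=5,n=2: res = 140+10 = 150
i=5,n=3: res = 150+15 = 165
i=5,n=4: res = 165+20 = 185
i=5,n=5: res = 185+25 = 210
i=5,n=6: res = 210+30 = 240
i=6,n=2: res = 240+12 = 252
i=6,n=3: res = 252+18 = 270
i=6,n=4: res = 270+24 = 294
i=6,n=5: res = 294+30 = 324
i=6,n=6: res = 324+36 = 360

360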